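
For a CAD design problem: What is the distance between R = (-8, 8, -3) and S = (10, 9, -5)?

d = √[(x₂-x₁)² + (y₂-y₁)² + (z₂-z₁)²]
  = √[18² + 1² + (-2)²]
  = √[324 + 1 + 4]
  = √329
  ≈ 18.14

18.14


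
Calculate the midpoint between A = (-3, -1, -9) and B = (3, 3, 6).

M = ((x₁+x₂)/2, (y₁+y₂)/2, (z₁+z₂)/2)
  = ((-3 + 3)/2, (-1 + 3)/2, (-9 + 6)/2)
  = (0/2, 2/2, -3/2)
  = (0, 1, -1.5)

(0, 1, -1.5)


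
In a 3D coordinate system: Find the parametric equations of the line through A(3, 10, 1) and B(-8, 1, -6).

Direction vector d = B - A = (-8 - 3, 1 - 10, -6 - 1) = (-11, -9, -7)
Parametric form r = A + t·d:
x = 3 - 11t, y = 10 - 9t, z = 1 - 7t

x = 3 - 11t, y = 10 - 9t, z = 1 - 7t


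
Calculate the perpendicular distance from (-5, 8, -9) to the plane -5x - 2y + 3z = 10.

distance = |a·x₀ + b·y₀ + c·z₀ - d| / √(a² + b² + c²)
  = |(-5)·(-5) + (-2)·8 + 3·(-9) - 10| / √((-5)² + (-2)² + 3²)
  = |25 - 16 - 27 - 10| / √(25 + 4 + 9)
  = |-28| / √38
  = 28 / 6.164
  ≈ 4.542

4.542


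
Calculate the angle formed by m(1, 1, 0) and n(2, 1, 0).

m·n = 1·2 + 1·1 + 0·0 = 2 + 1 + 0 = 3
|m| = √(1² + 1² + 0²) = √2 ≈ 1.414
|n| = √(2² + 1² + 0²) = √5 ≈ 2.236
cos θ = (m·n)/(|m||n|) = 3/(1.414·2.236) ≈ 0.9487
θ = arccos(0.9487) ≈ 18.43°

18.43°


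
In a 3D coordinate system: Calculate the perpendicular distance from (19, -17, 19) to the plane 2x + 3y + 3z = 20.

distance = |a·x₀ + b·y₀ + c·z₀ - d| / √(a² + b² + c²)
  = |2·19 + 3·(-17) + 3·19 - 20| / √(2² + 3² + 3²)
  = |38 - 51 + 57 - 20| / √(4 + 9 + 9)
  = |24| / √22
  = 24 / 4.69
  ≈ 5.117

5.117


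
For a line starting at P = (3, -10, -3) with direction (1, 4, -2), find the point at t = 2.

P(t) = P + t·d
  = (3 + 1·2, -10 + 4·2, -3 + (-2)·2)
  = (3 + 2, -10 + 8, -3 - 4)
  = (5, -2, -7)

(5, -2, -7)


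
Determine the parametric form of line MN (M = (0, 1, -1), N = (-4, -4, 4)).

Direction vector d = N - M = (-4 + 0, -4 - 1, 4 + 1) = (-4, -5, 5)
Parametric form r = M + t·d:
x = 0 - 4t, y = 1 - 5t, z = -1 + 5t

x = 0 - 4t, y = 1 - 5t, z = -1 + 5t


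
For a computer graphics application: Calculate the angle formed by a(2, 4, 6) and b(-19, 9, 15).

a·b = 2·(-19) + 4·9 + 6·15 = -38 + 36 + 90 = 88
|a| = √(2² + 4² + 6²) = √56 ≈ 7.483
|b| = √((-19)² + 9² + 15²) = √667 ≈ 25.83
cos θ = (a·b)/(|a||b|) = 88/(7.483·25.83) ≈ 0.4553
θ = arccos(0.4553) ≈ 62.91°

62.91°


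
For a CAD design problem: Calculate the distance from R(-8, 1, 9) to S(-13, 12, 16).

d = √[(x₂-x₁)² + (y₂-y₁)² + (z₂-z₁)²]
  = √[(-5)² + 11² + 7²]
  = √[25 + 121 + 49]
  = √195
  ≈ 13.96

13.96


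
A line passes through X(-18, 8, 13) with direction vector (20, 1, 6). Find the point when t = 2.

P(t) = X + t·d
  = (-18 + 20·2, 8 + 1·2, 13 + 6·2)
  = (-18 + 40, 8 + 2, 13 + 12)
  = (22, 10, 25)

(22, 10, 25)


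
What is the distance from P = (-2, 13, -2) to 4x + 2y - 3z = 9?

distance = |a·x₀ + b·y₀ + c·z₀ - d| / √(a² + b² + c²)
  = |4·(-2) + 2·13 + (-3)·(-2) - 9| / √(4² + 2² + (-3)²)
  = |-8 + 26 + 6 - 9| / √(16 + 4 + 9)
  = |15| / √29
  = 15 / 5.385
  ≈ 2.785

2.785


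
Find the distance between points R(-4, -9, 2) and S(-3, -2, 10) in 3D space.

d = √[(x₂-x₁)² + (y₂-y₁)² + (z₂-z₁)²]
  = √[1² + 7² + 8²]
  = √[1 + 49 + 64]
  = √114
  ≈ 10.68

10.68


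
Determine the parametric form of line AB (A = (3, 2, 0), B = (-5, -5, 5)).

Direction vector d = B - A = (-5 - 3, -5 - 2, 5 + 0) = (-8, -7, 5)
Parametric form r = A + t·d:
x = 3 - 8t, y = 2 - 7t, z = 0 + 5t

x = 3 - 8t, y = 2 - 7t, z = 0 + 5t


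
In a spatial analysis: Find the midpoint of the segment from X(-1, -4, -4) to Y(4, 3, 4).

M = ((x₁+x₂)/2, (y₁+y₂)/2, (z₁+z₂)/2)
  = ((-1 + 4)/2, (-4 + 3)/2, (-4 + 4)/2)
  = (3/2, -1/2, 0/2)
  = (1.5, -0.5, 0)

(1.5, -0.5, 0)


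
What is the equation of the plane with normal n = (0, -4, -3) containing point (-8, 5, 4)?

The plane through P with normal n = (a, b, c) satisfies n·(r - P) = 0,
i.e. ax + by + cz = a·x₀ + b·y₀ + c·z₀.
d = 0·(-8) + (-4)·5 + (-3)·4
  = 0 - 20 - 12
  = -32
Equation: -4y - 3z = -32

-4y - 3z = -32


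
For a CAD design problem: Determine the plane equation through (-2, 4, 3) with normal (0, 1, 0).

The plane through P with normal n = (a, b, c) satisfies n·(r - P) = 0,
i.e. ax + by + cz = a·x₀ + b·y₀ + c·z₀.
d = 0·(-2) + 1·4 + 0·3
  = 0 + 4 + 0
  = 4
Equation: y = 4

y = 4


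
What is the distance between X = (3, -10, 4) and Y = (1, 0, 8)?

d = √[(x₂-x₁)² + (y₂-y₁)² + (z₂-z₁)²]
  = √[(-2)² + 10² + 4²]
  = √[4 + 100 + 16]
  = √120
  ≈ 10.95

10.95


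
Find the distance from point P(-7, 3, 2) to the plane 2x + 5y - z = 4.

distance = |a·x₀ + b·y₀ + c·z₀ - d| / √(a² + b² + c²)
  = |2·(-7) + 5·3 + (-1)·2 - 4| / √(2² + 5² + (-1)²)
  = |-14 + 15 - 2 - 4| / √(4 + 25 + 1)
  = |-5| / √30
  = 5 / 5.477
  ≈ 0.9129

0.9129


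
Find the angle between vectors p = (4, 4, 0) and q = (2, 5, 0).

p·q = 4·2 + 4·5 + 0·0 = 8 + 20 + 0 = 28
|p| = √(4² + 4² + 0²) = √32 ≈ 5.657
|q| = √(2² + 5² + 0²) = √29 ≈ 5.385
cos θ = (p·q)/(|p||q|) = 28/(5.657·5.385) ≈ 0.9191
θ = arccos(0.9191) ≈ 23.2°

23.2°


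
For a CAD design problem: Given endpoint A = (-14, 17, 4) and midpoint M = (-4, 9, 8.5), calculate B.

B = 2M - A
  = (2·(-4) - (-14), 2·9 - 17, 2·8.5 - 4)
  = (-8 + 14, 18 - 17, 17 - 4)
  = (6, 1, 13)

(6, 1, 13)


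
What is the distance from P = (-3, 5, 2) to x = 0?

distance = |a·x₀ + b·y₀ + c·z₀ - d| / √(a² + b² + c²)
  = |1·(-3) + 0·5 + 0·2 - 0| / √(1² + 0² + 0²)
  = |-3 + 0 + 0 + 0| / √(1 + 0 + 0)
  = |-3| / √1
  = 3 / 1
  ≈ 3

3


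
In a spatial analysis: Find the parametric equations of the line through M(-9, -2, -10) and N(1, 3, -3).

Direction vector d = N - M = (1 + 9, 3 + 2, -3 + 10) = (10, 5, 7)
Parametric form r = M + t·d:
x = -9 + 10t, y = -2 + 5t, z = -10 + 7t

x = -9 + 10t, y = -2 + 5t, z = -10 + 7t


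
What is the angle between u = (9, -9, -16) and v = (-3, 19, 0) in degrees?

u·v = 9·(-3) + (-9)·19 + (-16)·0 = -27 - 171 + 0 = -198
|u| = √(9² + (-9)² + (-16)²) = √418 ≈ 20.45
|v| = √((-3)² + 19² + 0²) = √370 ≈ 19.24
cos θ = (u·v)/(|u||v|) = -198/(20.45·19.24) ≈ -0.5035
θ = arccos(-0.5035) ≈ 120.2°

120.2°


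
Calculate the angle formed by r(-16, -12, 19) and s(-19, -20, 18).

r·s = (-16)·(-19) + (-12)·(-20) + 19·18 = 304 + 240 + 342 = 886
|r| = √((-16)² + (-12)² + 19²) = √761 ≈ 27.59
|s| = √((-19)² + (-20)² + 18²) = √1085 ≈ 32.94
cos θ = (r·s)/(|r||s|) = 886/(27.59·32.94) ≈ 0.975
θ = arccos(0.975) ≈ 12.83°

12.83°


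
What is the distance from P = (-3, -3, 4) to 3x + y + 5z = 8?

distance = |a·x₀ + b·y₀ + c·z₀ - d| / √(a² + b² + c²)
  = |3·(-3) + 1·(-3) + 5·4 - 8| / √(3² + 1² + 5²)
  = |-9 - 3 + 20 - 8| / √(9 + 1 + 25)
  = |0| / √35
  = 0 / 5.916
  ≈ 0

0


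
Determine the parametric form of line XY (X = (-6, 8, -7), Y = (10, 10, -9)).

Direction vector d = Y - X = (10 + 6, 10 - 8, -9 + 7) = (16, 2, -2)
Parametric form r = X + t·d:
x = -6 + 16t, y = 8 + 2t, z = -7 - 2t

x = -6 + 16t, y = 8 + 2t, z = -7 - 2t


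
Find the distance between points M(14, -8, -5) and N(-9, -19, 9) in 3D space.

d = √[(x₂-x₁)² + (y₂-y₁)² + (z₂-z₁)²]
  = √[(-23)² + (-11)² + 14²]
  = √[529 + 121 + 196]
  = √846
  ≈ 29.09

29.09


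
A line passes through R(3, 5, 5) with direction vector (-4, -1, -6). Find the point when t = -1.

P(t) = R + t·d
  = (3 + (-4)·(-1), 5 + (-1)·(-1), 5 + (-6)·(-1))
  = (3 + 4, 5 + 1, 5 + 6)
  = (7, 6, 11)

(7, 6, 11)


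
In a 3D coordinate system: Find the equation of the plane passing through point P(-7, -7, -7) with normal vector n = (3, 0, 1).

The plane through P with normal n = (a, b, c) satisfies n·(r - P) = 0,
i.e. ax + by + cz = a·x₀ + b·y₀ + c·z₀.
d = 3·(-7) + 0·(-7) + 1·(-7)
  = -21 + 0 - 7
  = -28
Equation: 3x + z = -28

3x + z = -28


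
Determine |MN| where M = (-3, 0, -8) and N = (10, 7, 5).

d = √[(x₂-x₁)² + (y₂-y₁)² + (z₂-z₁)²]
  = √[13² + 7² + 13²]
  = √[169 + 49 + 169]
  = √387
  ≈ 19.67

19.67


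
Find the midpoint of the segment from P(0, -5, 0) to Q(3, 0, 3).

M = ((x₁+x₂)/2, (y₁+y₂)/2, (z₁+z₂)/2)
  = ((0 + 3)/2, (-5 + 0)/2, (0 + 3)/2)
  = (3/2, -5/2, 3/2)
  = (1.5, -2.5, 1.5)

(1.5, -2.5, 1.5)


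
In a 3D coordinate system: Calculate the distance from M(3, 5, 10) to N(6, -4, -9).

d = √[(x₂-x₁)² + (y₂-y₁)² + (z₂-z₁)²]
  = √[3² + (-9)² + (-19)²]
  = √[9 + 81 + 361]
  = √451
  ≈ 21.24

21.24


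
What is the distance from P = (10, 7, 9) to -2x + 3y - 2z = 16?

distance = |a·x₀ + b·y₀ + c·z₀ - d| / √(a² + b² + c²)
  = |(-2)·10 + 3·7 + (-2)·9 - 16| / √((-2)² + 3² + (-2)²)
  = |-20 + 21 - 18 - 16| / √(4 + 9 + 4)
  = |-33| / √17
  = 33 / 4.123
  ≈ 8.004

8.004


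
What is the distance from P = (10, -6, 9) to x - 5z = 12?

distance = |a·x₀ + b·y₀ + c·z₀ - d| / √(a² + b² + c²)
  = |1·10 + 0·(-6) + (-5)·9 - 12| / √(1² + 0² + (-5)²)
  = |10 + 0 - 45 - 12| / √(1 + 0 + 25)
  = |-47| / √26
  = 47 / 5.099
  ≈ 9.217

9.217


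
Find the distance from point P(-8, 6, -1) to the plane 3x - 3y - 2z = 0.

distance = |a·x₀ + b·y₀ + c·z₀ - d| / √(a² + b² + c²)
  = |3·(-8) + (-3)·6 + (-2)·(-1) - 0| / √(3² + (-3)² + (-2)²)
  = |-24 - 18 + 2 + 0| / √(9 + 9 + 4)
  = |-40| / √22
  = 40 / 4.69
  ≈ 8.528

8.528


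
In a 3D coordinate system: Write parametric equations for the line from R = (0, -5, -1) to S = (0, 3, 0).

Direction vector d = S - R = (0 + 0, 3 + 5, 0 + 1) = (0, 8, 1)
Parametric form r = R + t·d:
x = 0, y = -5 + 8t, z = -1 + t

x = 0, y = -5 + 8t, z = -1 + t


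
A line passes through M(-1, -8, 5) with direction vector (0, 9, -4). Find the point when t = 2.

P(t) = M + t·d
  = (-1 + 0·2, -8 + 9·2, 5 + (-4)·2)
  = (-1 + 0, -8 + 18, 5 - 8)
  = (-1, 10, -3)

(-1, 10, -3)


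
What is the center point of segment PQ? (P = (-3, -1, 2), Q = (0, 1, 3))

M = ((x₁+x₂)/2, (y₁+y₂)/2, (z₁+z₂)/2)
  = ((-3 + 0)/2, (-1 + 1)/2, (2 + 3)/2)
  = (-3/2, 0/2, 5/2)
  = (-1.5, 0, 2.5)

(-1.5, 0, 2.5)


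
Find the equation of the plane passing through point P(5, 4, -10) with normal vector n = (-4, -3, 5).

The plane through P with normal n = (a, b, c) satisfies n·(r - P) = 0,
i.e. ax + by + cz = a·x₀ + b·y₀ + c·z₀.
d = (-4)·5 + (-3)·4 + 5·(-10)
  = -20 - 12 - 50
  = -82
Equation: -4x - 3y + 5z = -82

-4x - 3y + 5z = -82


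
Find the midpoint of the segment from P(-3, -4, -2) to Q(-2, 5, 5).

M = ((x₁+x₂)/2, (y₁+y₂)/2, (z₁+z₂)/2)
  = ((-3 - 2)/2, (-4 + 5)/2, (-2 + 5)/2)
  = (-5/2, 1/2, 3/2)
  = (-2.5, 0.5, 1.5)

(-2.5, 0.5, 1.5)


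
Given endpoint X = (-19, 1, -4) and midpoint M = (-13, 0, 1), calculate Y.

Y = 2M - X
  = (2·(-13) - (-19), 2·0 - 1, 2·1 - (-4))
  = (-26 + 19, 0 - 1, 2 + 4)
  = (-7, -1, 6)

(-7, -1, 6)


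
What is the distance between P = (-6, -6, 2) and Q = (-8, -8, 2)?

d = √[(x₂-x₁)² + (y₂-y₁)² + (z₂-z₁)²]
  = √[(-2)² + (-2)² + 0²]
  = √[4 + 4 + 0]
  = √8
  ≈ 2.828

2.828


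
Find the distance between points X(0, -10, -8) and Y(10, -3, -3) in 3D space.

d = √[(x₂-x₁)² + (y₂-y₁)² + (z₂-z₁)²]
  = √[10² + 7² + 5²]
  = √[100 + 49 + 25]
  = √174
  ≈ 13.19

13.19


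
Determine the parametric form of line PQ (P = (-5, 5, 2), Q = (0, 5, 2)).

Direction vector d = Q - P = (0 + 5, 5 - 5, 2 - 2) = (5, 0, 0)
Parametric form r = P + t·d:
x = -5 + 5t, y = 5, z = 2

x = -5 + 5t, y = 5, z = 2


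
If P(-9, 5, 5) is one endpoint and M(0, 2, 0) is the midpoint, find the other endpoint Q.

Q = 2M - P
  = (2·0 - (-9), 2·2 - 5, 2·0 - 5)
  = (0 + 9, 4 - 5, 0 - 5)
  = (9, -1, -5)

(9, -1, -5)


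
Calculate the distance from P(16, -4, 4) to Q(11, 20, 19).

d = √[(x₂-x₁)² + (y₂-y₁)² + (z₂-z₁)²]
  = √[(-5)² + 24² + 15²]
  = √[25 + 576 + 225]
  = √826
  ≈ 28.74

28.74


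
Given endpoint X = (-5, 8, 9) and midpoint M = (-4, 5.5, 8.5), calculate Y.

Y = 2M - X
  = (2·(-4) - (-5), 2·5.5 - 8, 2·8.5 - 9)
  = (-8 + 5, 11 - 8, 17 - 9)
  = (-3, 3, 8)

(-3, 3, 8)


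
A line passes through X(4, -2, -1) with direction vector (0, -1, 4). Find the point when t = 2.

P(t) = X + t·d
  = (4 + 0·2, -2 + (-1)·2, -1 + 4·2)
  = (4 + 0, -2 - 2, -1 + 8)
  = (4, -4, 7)

(4, -4, 7)


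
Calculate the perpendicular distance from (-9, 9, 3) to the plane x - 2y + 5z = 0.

distance = |a·x₀ + b·y₀ + c·z₀ - d| / √(a² + b² + c²)
  = |1·(-9) + (-2)·9 + 5·3 - 0| / √(1² + (-2)² + 5²)
  = |-9 - 18 + 15 + 0| / √(1 + 4 + 25)
  = |-12| / √30
  = 12 / 5.477
  ≈ 2.191

2.191


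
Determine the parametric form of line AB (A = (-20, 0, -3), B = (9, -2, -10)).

Direction vector d = B - A = (9 + 20, -2 + 0, -10 + 3) = (29, -2, -7)
Parametric form r = A + t·d:
x = -20 + 29t, y = 0 - 2t, z = -3 - 7t

x = -20 + 29t, y = 0 - 2t, z = -3 - 7t


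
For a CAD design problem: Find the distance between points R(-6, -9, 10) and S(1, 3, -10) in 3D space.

d = √[(x₂-x₁)² + (y₂-y₁)² + (z₂-z₁)²]
  = √[7² + 12² + (-20)²]
  = √[49 + 144 + 400]
  = √593
  ≈ 24.35

24.35


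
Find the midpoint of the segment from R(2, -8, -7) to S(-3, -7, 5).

M = ((x₁+x₂)/2, (y₁+y₂)/2, (z₁+z₂)/2)
  = ((2 - 3)/2, (-8 - 7)/2, (-7 + 5)/2)
  = (-1/2, -15/2, -2/2)
  = (-0.5, -7.5, -1)

(-0.5, -7.5, -1)


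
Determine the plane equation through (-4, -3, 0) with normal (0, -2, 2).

The plane through P with normal n = (a, b, c) satisfies n·(r - P) = 0,
i.e. ax + by + cz = a·x₀ + b·y₀ + c·z₀.
d = 0·(-4) + (-2)·(-3) + 2·0
  = 0 + 6 + 0
  = 6
Equation: -2y + 2z = 6

-2y + 2z = 6


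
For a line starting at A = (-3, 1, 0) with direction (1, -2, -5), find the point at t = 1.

P(t) = A + t·d
  = (-3 + 1·1, 1 + (-2)·1, 0 + (-5)·1)
  = (-3 + 1, 1 - 2, 0 - 5)
  = (-2, -1, -5)

(-2, -1, -5)


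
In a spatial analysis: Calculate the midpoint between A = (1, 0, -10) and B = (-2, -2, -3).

M = ((x₁+x₂)/2, (y₁+y₂)/2, (z₁+z₂)/2)
  = ((1 - 2)/2, (0 - 2)/2, (-10 - 3)/2)
  = (-1/2, -2/2, -13/2)
  = (-0.5, -1, -6.5)

(-0.5, -1, -6.5)


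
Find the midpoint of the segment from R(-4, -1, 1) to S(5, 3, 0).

M = ((x₁+x₂)/2, (y₁+y₂)/2, (z₁+z₂)/2)
  = ((-4 + 5)/2, (-1 + 3)/2, (1 + 0)/2)
  = (1/2, 2/2, 1/2)
  = (0.5, 1, 0.5)

(0.5, 1, 0.5)


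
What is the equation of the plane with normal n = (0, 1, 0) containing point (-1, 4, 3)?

The plane through P with normal n = (a, b, c) satisfies n·(r - P) = 0,
i.e. ax + by + cz = a·x₀ + b·y₀ + c·z₀.
d = 0·(-1) + 1·4 + 0·3
  = 0 + 4 + 0
  = 4
Equation: y = 4

y = 4


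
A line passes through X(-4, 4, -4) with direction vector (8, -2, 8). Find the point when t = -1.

P(t) = X + t·d
  = (-4 + 8·(-1), 4 + (-2)·(-1), -4 + 8·(-1))
  = (-4 - 8, 4 + 2, -4 - 8)
  = (-12, 6, -12)

(-12, 6, -12)


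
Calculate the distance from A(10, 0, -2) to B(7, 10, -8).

d = √[(x₂-x₁)² + (y₂-y₁)² + (z₂-z₁)²]
  = √[(-3)² + 10² + (-6)²]
  = √[9 + 100 + 36]
  = √145
  ≈ 12.04

12.04


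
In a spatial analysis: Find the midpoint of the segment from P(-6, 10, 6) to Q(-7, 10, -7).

M = ((x₁+x₂)/2, (y₁+y₂)/2, (z₁+z₂)/2)
  = ((-6 - 7)/2, (10 + 10)/2, (6 - 7)/2)
  = (-13/2, 20/2, -1/2)
  = (-6.5, 10, -0.5)

(-6.5, 10, -0.5)


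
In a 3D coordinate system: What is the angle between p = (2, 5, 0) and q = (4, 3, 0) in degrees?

p·q = 2·4 + 5·3 + 0·0 = 8 + 15 + 0 = 23
|p| = √(2² + 5² + 0²) = √29 ≈ 5.385
|q| = √(4² + 3² + 0²) = √25 ≈ 5
cos θ = (p·q)/(|p||q|) = 23/(5.385·5) ≈ 0.8542
θ = arccos(0.8542) ≈ 31.33°

31.33°


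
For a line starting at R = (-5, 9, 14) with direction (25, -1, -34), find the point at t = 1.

P(t) = R + t·d
  = (-5 + 25·1, 9 + (-1)·1, 14 + (-34)·1)
  = (-5 + 25, 9 - 1, 14 - 34)
  = (20, 8, -20)

(20, 8, -20)


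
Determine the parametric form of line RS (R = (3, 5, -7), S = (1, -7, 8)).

Direction vector d = S - R = (1 - 3, -7 - 5, 8 + 7) = (-2, -12, 15)
Parametric form r = R + t·d:
x = 3 - 2t, y = 5 - 12t, z = -7 + 15t

x = 3 - 2t, y = 5 - 12t, z = -7 + 15t


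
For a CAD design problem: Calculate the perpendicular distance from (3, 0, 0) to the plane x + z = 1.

distance = |a·x₀ + b·y₀ + c·z₀ - d| / √(a² + b² + c²)
  = |1·3 + 0·0 + 1·0 - 1| / √(1² + 0² + 1²)
  = |3 + 0 + 0 - 1| / √(1 + 0 + 1)
  = |2| / √2
  = 2 / 1.414
  ≈ 1.414

1.414


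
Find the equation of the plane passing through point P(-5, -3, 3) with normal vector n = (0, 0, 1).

The plane through P with normal n = (a, b, c) satisfies n·(r - P) = 0,
i.e. ax + by + cz = a·x₀ + b·y₀ + c·z₀.
d = 0·(-5) + 0·(-3) + 1·3
  = 0 + 0 + 3
  = 3
Equation: z = 3

z = 3


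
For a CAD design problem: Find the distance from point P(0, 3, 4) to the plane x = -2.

distance = |a·x₀ + b·y₀ + c·z₀ - d| / √(a² + b² + c²)
  = |1·0 + 0·3 + 0·4 - (-2)| / √(1² + 0² + 0²)
  = |0 + 0 + 0 + 2| / √(1 + 0 + 0)
  = |2| / √1
  = 2 / 1
  ≈ 2

2


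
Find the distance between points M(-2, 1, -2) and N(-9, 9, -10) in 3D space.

d = √[(x₂-x₁)² + (y₂-y₁)² + (z₂-z₁)²]
  = √[(-7)² + 8² + (-8)²]
  = √[49 + 64 + 64]
  = √177
  ≈ 13.3

13.3


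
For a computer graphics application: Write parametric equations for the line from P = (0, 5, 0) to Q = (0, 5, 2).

Direction vector d = Q - P = (0 + 0, 5 - 5, 2 + 0) = (0, 0, 2)
Parametric form r = P + t·d:
x = 0, y = 5, z = 0 + 2t

x = 0, y = 5, z = 0 + 2t


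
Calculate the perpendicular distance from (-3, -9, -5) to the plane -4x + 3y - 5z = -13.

distance = |a·x₀ + b·y₀ + c·z₀ - d| / √(a² + b² + c²)
  = |(-4)·(-3) + 3·(-9) + (-5)·(-5) - (-13)| / √((-4)² + 3² + (-5)²)
  = |12 - 27 + 25 + 13| / √(16 + 9 + 25)
  = |23| / √50
  = 23 / 7.071
  ≈ 3.253

3.253


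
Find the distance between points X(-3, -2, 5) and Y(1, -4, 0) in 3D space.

d = √[(x₂-x₁)² + (y₂-y₁)² + (z₂-z₁)²]
  = √[4² + (-2)² + (-5)²]
  = √[16 + 4 + 25]
  = √45
  ≈ 6.708

6.708


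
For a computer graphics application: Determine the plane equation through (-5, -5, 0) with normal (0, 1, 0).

The plane through P with normal n = (a, b, c) satisfies n·(r - P) = 0,
i.e. ax + by + cz = a·x₀ + b·y₀ + c·z₀.
d = 0·(-5) + 1·(-5) + 0·0
  = 0 - 5 + 0
  = -5
Equation: y = -5

y = -5


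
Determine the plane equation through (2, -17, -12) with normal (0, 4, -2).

The plane through P with normal n = (a, b, c) satisfies n·(r - P) = 0,
i.e. ax + by + cz = a·x₀ + b·y₀ + c·z₀.
d = 0·2 + 4·(-17) + (-2)·(-12)
  = 0 - 68 + 24
  = -44
Equation: 4y - 2z = -44

4y - 2z = -44


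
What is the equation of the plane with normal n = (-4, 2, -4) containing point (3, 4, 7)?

The plane through P with normal n = (a, b, c) satisfies n·(r - P) = 0,
i.e. ax + by + cz = a·x₀ + b·y₀ + c·z₀.
d = (-4)·3 + 2·4 + (-4)·7
  = -12 + 8 - 28
  = -32
Equation: -4x + 2y - 4z = -32

-4x + 2y - 4z = -32


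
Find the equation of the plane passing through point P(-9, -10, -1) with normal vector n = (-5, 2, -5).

The plane through P with normal n = (a, b, c) satisfies n·(r - P) = 0,
i.e. ax + by + cz = a·x₀ + b·y₀ + c·z₀.
d = (-5)·(-9) + 2·(-10) + (-5)·(-1)
  = 45 - 20 + 5
  = 30
Equation: -5x + 2y - 5z = 30

-5x + 2y - 5z = 30


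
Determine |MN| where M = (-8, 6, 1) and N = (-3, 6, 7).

d = √[(x₂-x₁)² + (y₂-y₁)² + (z₂-z₁)²]
  = √[5² + 0² + 6²]
  = √[25 + 0 + 36]
  = √61
  ≈ 7.81

7.81


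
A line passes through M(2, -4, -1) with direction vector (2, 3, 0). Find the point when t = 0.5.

P(t) = M + t·d
  = (2 + 2·0.5, -4 + 3·0.5, -1 + 0·0.5)
  = (2 + 1, -4 + 1.5, -1 + 0)
  = (3, -2.5, -1)

(3, -2.5, -1)


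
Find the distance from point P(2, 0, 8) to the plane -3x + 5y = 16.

distance = |a·x₀ + b·y₀ + c·z₀ - d| / √(a² + b² + c²)
  = |(-3)·2 + 5·0 + 0·8 - 16| / √((-3)² + 5² + 0²)
  = |-6 + 0 + 0 - 16| / √(9 + 25 + 0)
  = |-22| / √34
  = 22 / 5.831
  ≈ 3.773

3.773


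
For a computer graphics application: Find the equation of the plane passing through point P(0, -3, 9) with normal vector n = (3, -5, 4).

The plane through P with normal n = (a, b, c) satisfies n·(r - P) = 0,
i.e. ax + by + cz = a·x₀ + b·y₀ + c·z₀.
d = 3·0 + (-5)·(-3) + 4·9
  = 0 + 15 + 36
  = 51
Equation: 3x - 5y + 4z = 51

3x - 5y + 4z = 51


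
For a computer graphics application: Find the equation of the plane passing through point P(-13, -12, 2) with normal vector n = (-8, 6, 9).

The plane through P with normal n = (a, b, c) satisfies n·(r - P) = 0,
i.e. ax + by + cz = a·x₀ + b·y₀ + c·z₀.
d = (-8)·(-13) + 6·(-12) + 9·2
  = 104 - 72 + 18
  = 50
Equation: -8x + 6y + 9z = 50

-8x + 6y + 9z = 50


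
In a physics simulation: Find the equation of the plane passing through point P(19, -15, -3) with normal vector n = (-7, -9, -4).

The plane through P with normal n = (a, b, c) satisfies n·(r - P) = 0,
i.e. ax + by + cz = a·x₀ + b·y₀ + c·z₀.
d = (-7)·19 + (-9)·(-15) + (-4)·(-3)
  = -133 + 135 + 12
  = 14
Equation: -7x - 9y - 4z = 14

-7x - 9y - 4z = 14


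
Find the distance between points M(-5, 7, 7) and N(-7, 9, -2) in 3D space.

d = √[(x₂-x₁)² + (y₂-y₁)² + (z₂-z₁)²]
  = √[(-2)² + 2² + (-9)²]
  = √[4 + 4 + 81]
  = √89
  ≈ 9.434

9.434


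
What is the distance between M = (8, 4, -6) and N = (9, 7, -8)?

d = √[(x₂-x₁)² + (y₂-y₁)² + (z₂-z₁)²]
  = √[1² + 3² + (-2)²]
  = √[1 + 9 + 4]
  = √14
  ≈ 3.742

3.742


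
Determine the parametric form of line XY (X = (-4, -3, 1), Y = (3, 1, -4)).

Direction vector d = Y - X = (3 + 4, 1 + 3, -4 - 1) = (7, 4, -5)
Parametric form r = X + t·d:
x = -4 + 7t, y = -3 + 4t, z = 1 - 5t

x = -4 + 7t, y = -3 + 4t, z = 1 - 5t


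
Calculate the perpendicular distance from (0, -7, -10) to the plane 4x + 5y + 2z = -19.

distance = |a·x₀ + b·y₀ + c·z₀ - d| / √(a² + b² + c²)
  = |4·0 + 5·(-7) + 2·(-10) - (-19)| / √(4² + 5² + 2²)
  = |0 - 35 - 20 + 19| / √(16 + 25 + 4)
  = |-36| / √45
  = 36 / 6.708
  ≈ 5.367

5.367


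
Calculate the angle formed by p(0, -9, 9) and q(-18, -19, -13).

p·q = 0·(-18) + (-9)·(-19) + 9·(-13) = 0 + 171 - 117 = 54
|p| = √(0² + (-9)² + 9²) = √162 ≈ 12.73
|q| = √((-18)² + (-19)² + (-13)²) = √854 ≈ 29.22
cos θ = (p·q)/(|p||q|) = 54/(12.73·29.22) ≈ 0.1452
θ = arccos(0.1452) ≈ 81.65°

81.65°


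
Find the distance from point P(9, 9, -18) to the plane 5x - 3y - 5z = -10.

distance = |a·x₀ + b·y₀ + c·z₀ - d| / √(a² + b² + c²)
  = |5·9 + (-3)·9 + (-5)·(-18) - (-10)| / √(5² + (-3)² + (-5)²)
  = |45 - 27 + 90 + 10| / √(25 + 9 + 25)
  = |118| / √59
  = 118 / 7.681
  ≈ 15.36

15.36


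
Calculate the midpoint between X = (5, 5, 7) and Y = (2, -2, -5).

M = ((x₁+x₂)/2, (y₁+y₂)/2, (z₁+z₂)/2)
  = ((5 + 2)/2, (5 - 2)/2, (7 - 5)/2)
  = (7/2, 3/2, 2/2)
  = (3.5, 1.5, 1)

(3.5, 1.5, 1)


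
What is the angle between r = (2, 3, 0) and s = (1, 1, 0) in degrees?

r·s = 2·1 + 3·1 + 0·0 = 2 + 3 + 0 = 5
|r| = √(2² + 3² + 0²) = √13 ≈ 3.606
|s| = √(1² + 1² + 0²) = √2 ≈ 1.414
cos θ = (r·s)/(|r||s|) = 5/(3.606·1.414) ≈ 0.9806
θ = arccos(0.9806) ≈ 11.31°

11.31°


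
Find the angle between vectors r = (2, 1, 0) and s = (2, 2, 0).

r·s = 2·2 + 1·2 + 0·0 = 4 + 2 + 0 = 6
|r| = √(2² + 1² + 0²) = √5 ≈ 2.236
|s| = √(2² + 2² + 0²) = √8 ≈ 2.828
cos θ = (r·s)/(|r||s|) = 6/(2.236·2.828) ≈ 0.9487
θ = arccos(0.9487) ≈ 18.43°

18.43°


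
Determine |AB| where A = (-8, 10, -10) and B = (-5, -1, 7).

d = √[(x₂-x₁)² + (y₂-y₁)² + (z₂-z₁)²]
  = √[3² + (-11)² + 17²]
  = √[9 + 121 + 289]
  = √419
  ≈ 20.47

20.47


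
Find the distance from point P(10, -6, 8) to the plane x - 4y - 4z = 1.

distance = |a·x₀ + b·y₀ + c·z₀ - d| / √(a² + b² + c²)
  = |1·10 + (-4)·(-6) + (-4)·8 - 1| / √(1² + (-4)² + (-4)²)
  = |10 + 24 - 32 - 1| / √(1 + 16 + 16)
  = |1| / √33
  = 1 / 5.745
  ≈ 0.1741

0.1741


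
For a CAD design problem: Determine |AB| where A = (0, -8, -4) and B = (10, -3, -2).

d = √[(x₂-x₁)² + (y₂-y₁)² + (z₂-z₁)²]
  = √[10² + 5² + 2²]
  = √[100 + 25 + 4]
  = √129
  ≈ 11.36

11.36


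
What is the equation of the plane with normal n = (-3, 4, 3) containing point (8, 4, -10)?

The plane through P with normal n = (a, b, c) satisfies n·(r - P) = 0,
i.e. ax + by + cz = a·x₀ + b·y₀ + c·z₀.
d = (-3)·8 + 4·4 + 3·(-10)
  = -24 + 16 - 30
  = -38
Equation: -3x + 4y + 3z = -38

-3x + 4y + 3z = -38


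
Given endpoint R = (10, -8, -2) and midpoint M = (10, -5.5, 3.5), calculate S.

S = 2M - R
  = (2·10 - 10, 2·(-5.5) - (-8), 2·3.5 - (-2))
  = (20 - 10, -11 + 8, 7 + 2)
  = (10, -3, 9)

(10, -3, 9)


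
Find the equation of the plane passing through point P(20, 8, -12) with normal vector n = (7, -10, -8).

The plane through P with normal n = (a, b, c) satisfies n·(r - P) = 0,
i.e. ax + by + cz = a·x₀ + b·y₀ + c·z₀.
d = 7·20 + (-10)·8 + (-8)·(-12)
  = 140 - 80 + 96
  = 156
Equation: 7x - 10y - 8z = 156

7x - 10y - 8z = 156


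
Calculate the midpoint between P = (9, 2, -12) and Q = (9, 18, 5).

M = ((x₁+x₂)/2, (y₁+y₂)/2, (z₁+z₂)/2)
  = ((9 + 9)/2, (2 + 18)/2, (-12 + 5)/2)
  = (18/2, 20/2, -7/2)
  = (9, 10, -3.5)

(9, 10, -3.5)


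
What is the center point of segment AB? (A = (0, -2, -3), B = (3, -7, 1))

M = ((x₁+x₂)/2, (y₁+y₂)/2, (z₁+z₂)/2)
  = ((0 + 3)/2, (-2 - 7)/2, (-3 + 1)/2)
  = (3/2, -9/2, -2/2)
  = (1.5, -4.5, -1)

(1.5, -4.5, -1)


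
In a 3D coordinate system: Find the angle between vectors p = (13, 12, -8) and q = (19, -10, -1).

p·q = 13·19 + 12·(-10) + (-8)·(-1) = 247 - 120 + 8 = 135
|p| = √(13² + 12² + (-8)²) = √377 ≈ 19.42
|q| = √(19² + (-10)² + (-1)²) = √462 ≈ 21.49
cos θ = (p·q)/(|p||q|) = 135/(19.42·21.49) ≈ 0.3235
θ = arccos(0.3235) ≈ 71.13°

71.13°


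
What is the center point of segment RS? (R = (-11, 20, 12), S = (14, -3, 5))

M = ((x₁+x₂)/2, (y₁+y₂)/2, (z₁+z₂)/2)
  = ((-11 + 14)/2, (20 - 3)/2, (12 + 5)/2)
  = (3/2, 17/2, 17/2)
  = (1.5, 8.5, 8.5)

(1.5, 8.5, 8.5)


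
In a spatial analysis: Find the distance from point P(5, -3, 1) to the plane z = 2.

distance = |a·x₀ + b·y₀ + c·z₀ - d| / √(a² + b² + c²)
  = |0·5 + 0·(-3) + 1·1 - 2| / √(0² + 0² + 1²)
  = |0 + 0 + 1 - 2| / √(0 + 0 + 1)
  = |-1| / √1
  = 1 / 1
  ≈ 1

1


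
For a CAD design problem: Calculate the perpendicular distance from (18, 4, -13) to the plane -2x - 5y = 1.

distance = |a·x₀ + b·y₀ + c·z₀ - d| / √(a² + b² + c²)
  = |(-2)·18 + (-5)·4 + 0·(-13) - 1| / √((-2)² + (-5)² + 0²)
  = |-36 - 20 + 0 - 1| / √(4 + 25 + 0)
  = |-57| / √29
  = 57 / 5.385
  ≈ 10.58

10.58


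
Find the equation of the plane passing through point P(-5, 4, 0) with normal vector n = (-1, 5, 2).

The plane through P with normal n = (a, b, c) satisfies n·(r - P) = 0,
i.e. ax + by + cz = a·x₀ + b·y₀ + c·z₀.
d = (-1)·(-5) + 5·4 + 2·0
  = 5 + 20 + 0
  = 25
Equation: -x + 5y + 2z = 25

-x + 5y + 2z = 25


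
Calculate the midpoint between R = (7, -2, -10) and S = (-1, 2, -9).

M = ((x₁+x₂)/2, (y₁+y₂)/2, (z₁+z₂)/2)
  = ((7 - 1)/2, (-2 + 2)/2, (-10 - 9)/2)
  = (6/2, 0/2, -19/2)
  = (3, 0, -9.5)

(3, 0, -9.5)


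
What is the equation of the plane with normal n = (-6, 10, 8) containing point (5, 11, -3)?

The plane through P with normal n = (a, b, c) satisfies n·(r - P) = 0,
i.e. ax + by + cz = a·x₀ + b·y₀ + c·z₀.
d = (-6)·5 + 10·11 + 8·(-3)
  = -30 + 110 - 24
  = 56
Equation: -6x + 10y + 8z = 56

-6x + 10y + 8z = 56


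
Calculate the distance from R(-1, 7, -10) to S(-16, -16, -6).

d = √[(x₂-x₁)² + (y₂-y₁)² + (z₂-z₁)²]
  = √[(-15)² + (-23)² + 4²]
  = √[225 + 529 + 16]
  = √770
  ≈ 27.75

27.75


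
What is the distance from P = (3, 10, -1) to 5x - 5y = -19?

distance = |a·x₀ + b·y₀ + c·z₀ - d| / √(a² + b² + c²)
  = |5·3 + (-5)·10 + 0·(-1) - (-19)| / √(5² + (-5)² + 0²)
  = |15 - 50 + 0 + 19| / √(25 + 25 + 0)
  = |-16| / √50
  = 16 / 7.071
  ≈ 2.263

2.263


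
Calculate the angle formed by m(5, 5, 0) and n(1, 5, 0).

m·n = 5·1 + 5·5 + 0·0 = 5 + 25 + 0 = 30
|m| = √(5² + 5² + 0²) = √50 ≈ 7.071
|n| = √(1² + 5² + 0²) = √26 ≈ 5.099
cos θ = (m·n)/(|m||n|) = 30/(7.071·5.099) ≈ 0.8321
θ = arccos(0.8321) ≈ 33.69°

33.69°


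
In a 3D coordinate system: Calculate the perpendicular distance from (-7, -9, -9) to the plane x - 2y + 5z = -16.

distance = |a·x₀ + b·y₀ + c·z₀ - d| / √(a² + b² + c²)
  = |1·(-7) + (-2)·(-9) + 5·(-9) - (-16)| / √(1² + (-2)² + 5²)
  = |-7 + 18 - 45 + 16| / √(1 + 4 + 25)
  = |-18| / √30
  = 18 / 5.477
  ≈ 3.286

3.286


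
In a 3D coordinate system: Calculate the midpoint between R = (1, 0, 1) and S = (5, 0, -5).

M = ((x₁+x₂)/2, (y₁+y₂)/2, (z₁+z₂)/2)
  = ((1 + 5)/2, (0 + 0)/2, (1 - 5)/2)
  = (6/2, 0/2, -4/2)
  = (3, 0, -2)

(3, 0, -2)


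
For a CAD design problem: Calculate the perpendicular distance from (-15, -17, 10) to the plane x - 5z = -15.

distance = |a·x₀ + b·y₀ + c·z₀ - d| / √(a² + b² + c²)
  = |1·(-15) + 0·(-17) + (-5)·10 - (-15)| / √(1² + 0² + (-5)²)
  = |-15 + 0 - 50 + 15| / √(1 + 0 + 25)
  = |-50| / √26
  = 50 / 5.099
  ≈ 9.806

9.806


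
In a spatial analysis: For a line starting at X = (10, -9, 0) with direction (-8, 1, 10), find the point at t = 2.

P(t) = X + t·d
  = (10 + (-8)·2, -9 + 1·2, 0 + 10·2)
  = (10 - 16, -9 + 2, 0 + 20)
  = (-6, -7, 20)

(-6, -7, 20)


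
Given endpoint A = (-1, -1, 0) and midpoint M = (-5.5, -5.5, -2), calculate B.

B = 2M - A
  = (2·(-5.5) - (-1), 2·(-5.5) - (-1), 2·(-2) - 0)
  = (-11 + 1, -11 + 1, -4 + 0)
  = (-10, -10, -4)

(-10, -10, -4)


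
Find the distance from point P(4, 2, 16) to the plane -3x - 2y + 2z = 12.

distance = |a·x₀ + b·y₀ + c·z₀ - d| / √(a² + b² + c²)
  = |(-3)·4 + (-2)·2 + 2·16 - 12| / √((-3)² + (-2)² + 2²)
  = |-12 - 4 + 32 - 12| / √(9 + 4 + 4)
  = |4| / √17
  = 4 / 4.123
  ≈ 0.9701

0.9701


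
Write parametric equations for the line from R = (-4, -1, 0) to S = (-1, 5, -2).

Direction vector d = S - R = (-1 + 4, 5 + 1, -2 + 0) = (3, 6, -2)
Parametric form r = R + t·d:
x = -4 + 3t, y = -1 + 6t, z = 0 - 2t

x = -4 + 3t, y = -1 + 6t, z = 0 - 2t


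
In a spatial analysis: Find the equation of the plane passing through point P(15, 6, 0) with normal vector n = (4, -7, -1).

The plane through P with normal n = (a, b, c) satisfies n·(r - P) = 0,
i.e. ax + by + cz = a·x₀ + b·y₀ + c·z₀.
d = 4·15 + (-7)·6 + (-1)·0
  = 60 - 42 + 0
  = 18
Equation: 4x - 7y - z = 18

4x - 7y - z = 18


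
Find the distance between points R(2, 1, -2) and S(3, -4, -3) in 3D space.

d = √[(x₂-x₁)² + (y₂-y₁)² + (z₂-z₁)²]
  = √[1² + (-5)² + (-1)²]
  = √[1 + 25 + 1]
  = √27
  ≈ 5.196

5.196


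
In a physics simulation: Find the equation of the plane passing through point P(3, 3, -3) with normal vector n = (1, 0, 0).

The plane through P with normal n = (a, b, c) satisfies n·(r - P) = 0,
i.e. ax + by + cz = a·x₀ + b·y₀ + c·z₀.
d = 1·3 + 0·3 + 0·(-3)
  = 3 + 0 + 0
  = 3
Equation: x = 3

x = 3


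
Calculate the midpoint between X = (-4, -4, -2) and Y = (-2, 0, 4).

M = ((x₁+x₂)/2, (y₁+y₂)/2, (z₁+z₂)/2)
  = ((-4 - 2)/2, (-4 + 0)/2, (-2 + 4)/2)
  = (-6/2, -4/2, 2/2)
  = (-3, -2, 1)

(-3, -2, 1)


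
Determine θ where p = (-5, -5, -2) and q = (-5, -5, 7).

p·q = (-5)·(-5) + (-5)·(-5) + (-2)·7 = 25 + 25 - 14 = 36
|p| = √((-5)² + (-5)² + (-2)²) = √54 ≈ 7.348
|q| = √((-5)² + (-5)² + 7²) = √99 ≈ 9.95
cos θ = (p·q)/(|p||q|) = 36/(7.348·9.95) ≈ 0.4924
θ = arccos(0.4924) ≈ 60.5°

60.5°


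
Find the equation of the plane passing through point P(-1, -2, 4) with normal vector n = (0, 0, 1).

The plane through P with normal n = (a, b, c) satisfies n·(r - P) = 0,
i.e. ax + by + cz = a·x₀ + b·y₀ + c·z₀.
d = 0·(-1) + 0·(-2) + 1·4
  = 0 + 0 + 4
  = 4
Equation: z = 4

z = 4


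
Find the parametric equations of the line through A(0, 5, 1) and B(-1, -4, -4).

Direction vector d = B - A = (-1 + 0, -4 - 5, -4 - 1) = (-1, -9, -5)
Parametric form r = A + t·d:
x = 0 - t, y = 5 - 9t, z = 1 - 5t

x = 0 - t, y = 5 - 9t, z = 1 - 5t


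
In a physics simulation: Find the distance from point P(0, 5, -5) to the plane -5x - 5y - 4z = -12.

distance = |a·x₀ + b·y₀ + c·z₀ - d| / √(a² + b² + c²)
  = |(-5)·0 + (-5)·5 + (-4)·(-5) - (-12)| / √((-5)² + (-5)² + (-4)²)
  = |0 - 25 + 20 + 12| / √(25 + 25 + 16)
  = |7| / √66
  = 7 / 8.124
  ≈ 0.8616

0.8616


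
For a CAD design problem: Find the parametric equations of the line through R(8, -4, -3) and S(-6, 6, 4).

Direction vector d = S - R = (-6 - 8, 6 + 4, 4 + 3) = (-14, 10, 7)
Parametric form r = R + t·d:
x = 8 - 14t, y = -4 + 10t, z = -3 + 7t

x = 8 - 14t, y = -4 + 10t, z = -3 + 7t


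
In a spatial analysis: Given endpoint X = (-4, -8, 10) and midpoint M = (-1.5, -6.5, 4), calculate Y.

Y = 2M - X
  = (2·(-1.5) - (-4), 2·(-6.5) - (-8), 2·4 - 10)
  = (-3 + 4, -13 + 8, 8 - 10)
  = (1, -5, -2)

(1, -5, -2)


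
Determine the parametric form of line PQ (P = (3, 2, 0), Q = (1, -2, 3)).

Direction vector d = Q - P = (1 - 3, -2 - 2, 3 + 0) = (-2, -4, 3)
Parametric form r = P + t·d:
x = 3 - 2t, y = 2 - 4t, z = 0 + 3t

x = 3 - 2t, y = 2 - 4t, z = 0 + 3t


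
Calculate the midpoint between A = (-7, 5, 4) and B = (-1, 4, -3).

M = ((x₁+x₂)/2, (y₁+y₂)/2, (z₁+z₂)/2)
  = ((-7 - 1)/2, (5 + 4)/2, (4 - 3)/2)
  = (-8/2, 9/2, 1/2)
  = (-4, 4.5, 0.5)

(-4, 4.5, 0.5)


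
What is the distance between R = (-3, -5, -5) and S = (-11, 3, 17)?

d = √[(x₂-x₁)² + (y₂-y₁)² + (z₂-z₁)²]
  = √[(-8)² + 8² + 22²]
  = √[64 + 64 + 484]
  = √612
  ≈ 24.74

24.74


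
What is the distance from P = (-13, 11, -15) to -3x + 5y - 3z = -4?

distance = |a·x₀ + b·y₀ + c·z₀ - d| / √(a² + b² + c²)
  = |(-3)·(-13) + 5·11 + (-3)·(-15) - (-4)| / √((-3)² + 5² + (-3)²)
  = |39 + 55 + 45 + 4| / √(9 + 25 + 9)
  = |143| / √43
  = 143 / 6.557
  ≈ 21.81

21.81


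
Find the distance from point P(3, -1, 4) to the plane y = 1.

distance = |a·x₀ + b·y₀ + c·z₀ - d| / √(a² + b² + c²)
  = |0·3 + 1·(-1) + 0·4 - 1| / √(0² + 1² + 0²)
  = |0 - 1 + 0 - 1| / √(0 + 1 + 0)
  = |-2| / √1
  = 2 / 1
  ≈ 2

2


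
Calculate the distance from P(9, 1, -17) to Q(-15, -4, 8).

d = √[(x₂-x₁)² + (y₂-y₁)² + (z₂-z₁)²]
  = √[(-24)² + (-5)² + 25²]
  = √[576 + 25 + 625]
  = √1226
  ≈ 35.01

35.01


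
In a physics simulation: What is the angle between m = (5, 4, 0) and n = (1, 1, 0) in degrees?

m·n = 5·1 + 4·1 + 0·0 = 5 + 4 + 0 = 9
|m| = √(5² + 4² + 0²) = √41 ≈ 6.403
|n| = √(1² + 1² + 0²) = √2 ≈ 1.414
cos θ = (m·n)/(|m||n|) = 9/(6.403·1.414) ≈ 0.9939
θ = arccos(0.9939) ≈ 6.34°

6.34°


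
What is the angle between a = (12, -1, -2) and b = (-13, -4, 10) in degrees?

a·b = 12·(-13) + (-1)·(-4) + (-2)·10 = -156 + 4 - 20 = -172
|a| = √(12² + (-1)² + (-2)²) = √149 ≈ 12.21
|b| = √((-13)² + (-4)² + 10²) = √285 ≈ 16.88
cos θ = (a·b)/(|a||b|) = -172/(12.21·16.88) ≈ -0.8347
θ = arccos(-0.8347) ≈ 146.6°

146.6°


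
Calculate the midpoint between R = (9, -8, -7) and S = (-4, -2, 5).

M = ((x₁+x₂)/2, (y₁+y₂)/2, (z₁+z₂)/2)
  = ((9 - 4)/2, (-8 - 2)/2, (-7 + 5)/2)
  = (5/2, -10/2, -2/2)
  = (2.5, -5, -1)

(2.5, -5, -1)


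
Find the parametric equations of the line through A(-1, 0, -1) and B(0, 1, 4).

Direction vector d = B - A = (0 + 1, 1 + 0, 4 + 1) = (1, 1, 5)
Parametric form r = A + t·d:
x = -1 + t, y = 0 + t, z = -1 + 5t

x = -1 + t, y = 0 + t, z = -1 + 5t


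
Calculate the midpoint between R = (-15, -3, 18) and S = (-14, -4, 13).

M = ((x₁+x₂)/2, (y₁+y₂)/2, (z₁+z₂)/2)
  = ((-15 - 14)/2, (-3 - 4)/2, (18 + 13)/2)
  = (-29/2, -7/2, 31/2)
  = (-14.5, -3.5, 15.5)

(-14.5, -3.5, 15.5)


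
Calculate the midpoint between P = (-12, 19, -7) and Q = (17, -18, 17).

M = ((x₁+x₂)/2, (y₁+y₂)/2, (z₁+z₂)/2)
  = ((-12 + 17)/2, (19 - 18)/2, (-7 + 17)/2)
  = (5/2, 1/2, 10/2)
  = (2.5, 0.5, 5)

(2.5, 0.5, 5)


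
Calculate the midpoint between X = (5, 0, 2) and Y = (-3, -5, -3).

M = ((x₁+x₂)/2, (y₁+y₂)/2, (z₁+z₂)/2)
  = ((5 - 3)/2, (0 - 5)/2, (2 - 3)/2)
  = (2/2, -5/2, -1/2)
  = (1, -2.5, -0.5)

(1, -2.5, -0.5)


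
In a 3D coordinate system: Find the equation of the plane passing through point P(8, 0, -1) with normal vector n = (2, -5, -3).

The plane through P with normal n = (a, b, c) satisfies n·(r - P) = 0,
i.e. ax + by + cz = a·x₀ + b·y₀ + c·z₀.
d = 2·8 + (-5)·0 + (-3)·(-1)
  = 16 + 0 + 3
  = 19
Equation: 2x - 5y - 3z = 19

2x - 5y - 3z = 19


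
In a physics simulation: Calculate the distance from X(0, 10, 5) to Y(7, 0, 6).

d = √[(x₂-x₁)² + (y₂-y₁)² + (z₂-z₁)²]
  = √[7² + (-10)² + 1²]
  = √[49 + 100 + 1]
  = √150
  ≈ 12.25

12.25


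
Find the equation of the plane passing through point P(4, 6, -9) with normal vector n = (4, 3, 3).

The plane through P with normal n = (a, b, c) satisfies n·(r - P) = 0,
i.e. ax + by + cz = a·x₀ + b·y₀ + c·z₀.
d = 4·4 + 3·6 + 3·(-9)
  = 16 + 18 - 27
  = 7
Equation: 4x + 3y + 3z = 7

4x + 3y + 3z = 7


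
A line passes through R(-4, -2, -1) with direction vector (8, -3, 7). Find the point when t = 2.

P(t) = R + t·d
  = (-4 + 8·2, -2 + (-3)·2, -1 + 7·2)
  = (-4 + 16, -2 - 6, -1 + 14)
  = (12, -8, 13)

(12, -8, 13)


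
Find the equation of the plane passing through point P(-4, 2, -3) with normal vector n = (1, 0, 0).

The plane through P with normal n = (a, b, c) satisfies n·(r - P) = 0,
i.e. ax + by + cz = a·x₀ + b·y₀ + c·z₀.
d = 1·(-4) + 0·2 + 0·(-3)
  = -4 + 0 + 0
  = -4
Equation: x = -4

x = -4


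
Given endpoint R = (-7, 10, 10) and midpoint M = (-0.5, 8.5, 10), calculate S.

S = 2M - R
  = (2·(-0.5) - (-7), 2·8.5 - 10, 2·10 - 10)
  = (-1 + 7, 17 - 10, 20 - 10)
  = (6, 7, 10)

(6, 7, 10)


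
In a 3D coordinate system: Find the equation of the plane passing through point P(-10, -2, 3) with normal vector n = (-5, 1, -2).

The plane through P with normal n = (a, b, c) satisfies n·(r - P) = 0,
i.e. ax + by + cz = a·x₀ + b·y₀ + c·z₀.
d = (-5)·(-10) + 1·(-2) + (-2)·3
  = 50 - 2 - 6
  = 42
Equation: -5x + y - 2z = 42

-5x + y - 2z = 42


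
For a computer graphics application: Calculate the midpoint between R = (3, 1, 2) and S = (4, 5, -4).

M = ((x₁+x₂)/2, (y₁+y₂)/2, (z₁+z₂)/2)
  = ((3 + 4)/2, (1 + 5)/2, (2 - 4)/2)
  = (7/2, 6/2, -2/2)
  = (3.5, 3, -1)

(3.5, 3, -1)
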